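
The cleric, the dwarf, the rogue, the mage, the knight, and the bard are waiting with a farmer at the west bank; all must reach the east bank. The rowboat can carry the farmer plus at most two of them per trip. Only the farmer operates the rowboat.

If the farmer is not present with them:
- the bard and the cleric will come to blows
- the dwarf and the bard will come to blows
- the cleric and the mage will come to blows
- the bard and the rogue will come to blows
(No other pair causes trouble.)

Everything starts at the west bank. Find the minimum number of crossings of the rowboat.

Counting alone: the farmer can take at most 2 across per trip to the east bank, so moving all 6 needs at least 3 loaded trips out, with a return between consecutive ones — at least 5 crossings.
The safety rule pushes this higher. Following every safe sequence of crossings, the most of the 6 that can be at the east bank as the rowboat arrives there on crossing 5 is 5 — never all 6.
So no plan with fewer than 7 crossings exists, and this one achieves 7:
1. Farmer goes to the east bank with the bard and the cleric.  [the west bank: the dwarf, the knight, the mage, the rogue | the east bank: the bard, the cleric]
2. Farmer goes back to the west bank with the cleric.  [the west bank: the cleric, the dwarf, the knight, the mage, the rogue | the east bank: the bard]
3. Farmer goes to the east bank with the cleric and the dwarf.  [the west bank: the knight, the mage, the rogue | the east bank: the bard, the cleric, the dwarf]
4. Farmer goes back to the west bank with the bard.  [the west bank: the bard, the knight, the mage, the rogue | the east bank: the cleric, the dwarf]
5. Farmer goes to the east bank with the knight and the rogue.  [the west bank: the bard, the mage | the east bank: the cleric, the dwarf, the knight, the rogue]
6. Farmer goes back to the west bank alone.  [the west bank: the bard, the mage | the east bank: the cleric, the dwarf, the knight, the rogue]
7. Farmer goes to the east bank with the bard and the mage.  [the west bank: — | the east bank: the bard, the cleric, the dwarf, the knight, the mage, the rogue]

7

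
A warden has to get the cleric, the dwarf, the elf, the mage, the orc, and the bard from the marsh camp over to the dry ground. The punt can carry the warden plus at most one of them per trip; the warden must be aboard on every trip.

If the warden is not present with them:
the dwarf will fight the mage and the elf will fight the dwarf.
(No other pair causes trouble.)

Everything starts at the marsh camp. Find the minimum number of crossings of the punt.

Counting alone: the warden can take at most 1 across per trip to the dry ground, so moving all 6 needs at least 6 loaded trips out, with a return between consecutive ones — at least 11 crossings.
The safety rule pushes this higher. Following every safe sequence of crossings, the most of the 6 that can be at the dry ground as the punt arrives there on crossing 11 is 5 — never all 6.
So no plan with fewer than 13 crossings exists, and this one achieves 13:
1. Warden goes to the dry ground with the dwarf.  [the marsh camp: the bard, the cleric, the elf, the mage, the orc | the dry ground: the dwarf]
2. Warden goes back to the marsh camp alone.  [the marsh camp: the bard, the cleric, the elf, the mage, the orc | the dry ground: the dwarf]
3. Warden goes to the dry ground with the cleric.  [the marsh camp: the bard, the elf, the mage, the orc | the dry ground: the cleric, the dwarf]
4. Warden goes back to the marsh camp alone.  [the marsh camp: the bard, the elf, the mage, the orc | the dry ground: the cleric, the dwarf]
5. Warden goes to the dry ground with the elf.  [the marsh camp: the bard, the mage, the orc | the dry ground: the cleric, the dwarf, the elf]
6. Warden goes back to the marsh camp with the dwarf.  [the marsh camp: the bard, the dwarf, the mage, the orc | the dry ground: the cleric, the elf]
7. Warden goes to the dry ground with the mage.  [the marsh camp: the bard, the dwarf, the orc | the dry ground: the cleric, the elf, the mage]
8. Warden goes back to the marsh camp alone.  [the marsh camp: the bard, the dwarf, the orc | the dry ground: the cleric, the elf, the mage]
9. Warden goes to the dry ground with the orc.  [the marsh camp: the bard, the dwarf | the dry ground: the cleric, the elf, the mage, the orc]
10. Warden goes back to the marsh camp alone.  [the marsh camp: the bard, the dwarf | the dry ground: the cleric, the elf, the mage, the orc]
11. Warden goes to the dry ground with the bard.  [the marsh camp: the dwarf | the dry ground: the bard, the cleric, the elf, the mage, the orc]
12. Warden goes back to the marsh camp alone.  [the marsh camp: the dwarf | the dry ground: the bard, the cleric, the elf, the mage, the orc]
13. Warden goes to the dry ground with the dwarf.  [the marsh camp: — | the dry ground: the bard, the cleric, the dwarf, the elf, the mage, the orc]

13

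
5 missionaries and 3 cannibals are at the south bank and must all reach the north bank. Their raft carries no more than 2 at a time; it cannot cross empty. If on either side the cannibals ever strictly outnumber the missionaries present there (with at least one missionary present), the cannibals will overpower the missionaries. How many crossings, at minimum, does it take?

13

Counting alone: each trip to the north bank takes at most 2 across and each return brings at least 1 back, so after t trips out (and t−1 returns) at most 2t − (t−1) of the 8 are across; that first reaches 8 at t = 7, so at least 13 crossings are needed.
The plan below uses exactly 13 crossings, so it is optimal:
1. 2 cannibals → the north bank.  (the south bank: 5M 1C; the north bank: 0M 2C)
2. 1 cannibal ← the south bank.  (the south bank: 5M 2C; the north bank: 0M 1C)
3. 2 cannibals → the north bank.  (the south bank: 5M 0C; the north bank: 0M 3C)
4. 1 cannibal ← the south bank.  (the south bank: 5M 1C; the north bank: 0M 2C)
5. 2 missionaries → the north bank.  (the south bank: 3M 1C; the north bank: 2M 2C)
6. 1 cannibal ← the south bank.  (the south bank: 3M 2C; the north bank: 2M 1C)
7. 1 missionary and 1 cannibal → the north bank.  (the south bank: 2M 1C; the north bank: 3M 2C)
8. 1 cannibal ← the south bank.  (the south bank: 2M 2C; the north bank: 3M 1C)
9. 2 cannibals → the north bank.  (the south bank: 2M 0C; the north bank: 3M 3C)
10. 1 cannibal ← the south bank.  (the south bank: 2M 1C; the north bank: 3M 2C)
11. 1 missionary and 1 cannibal → the north bank.  (the south bank: 1M 0C; the north bank: 4M 3C)
12. 1 cannibal ← the south bank.  (the south bank: 1M 1C; the north bank: 4M 2C)
13. 1 missionary and 1 cannibal → the north bank.  (the south bank: 0M 0C; the north bank: 5M 3C)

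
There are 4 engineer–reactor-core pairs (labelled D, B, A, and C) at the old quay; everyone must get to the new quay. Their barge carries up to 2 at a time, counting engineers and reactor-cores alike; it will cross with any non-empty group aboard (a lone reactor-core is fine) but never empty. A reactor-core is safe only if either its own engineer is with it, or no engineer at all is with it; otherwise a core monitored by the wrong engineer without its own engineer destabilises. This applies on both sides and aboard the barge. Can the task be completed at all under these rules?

No

Following every safe sequence of crossings from the start, the most of the 8 that can be at the new quay as the barge arrives there on crossings 1, 3, 5 is 2, 3, 4 respectively; the best ever achieved is 4 of 8.
From crossing 7 on, no configuration arises that was not already reachable earlier: only 44 distinct safe configurations (who is on which side, and where the barge is) can ever be reached, none of them has everyone across, and every continuation just revisits them. So no valid plan exists.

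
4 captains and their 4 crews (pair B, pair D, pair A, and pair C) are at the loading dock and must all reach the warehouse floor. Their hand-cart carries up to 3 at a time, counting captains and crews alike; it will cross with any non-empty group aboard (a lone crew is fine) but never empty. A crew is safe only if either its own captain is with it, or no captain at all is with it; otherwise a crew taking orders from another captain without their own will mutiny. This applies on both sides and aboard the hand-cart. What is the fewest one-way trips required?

9

Counting alone: each trip to the warehouse floor takes at most 3 across and each return brings at least 1 back, so after t trips out (and t−1 returns) at most 3t − (t−1) of the 8 are across; that first reaches 8 at t = 4, so at least 7 crossings are needed.
The safety rule pushes this higher. Following every safe sequence of crossings, the most of the 8 that can be at the warehouse floor as the hand-cart arrives there on crossing 7 is 7 — never all 8.
So no plan with fewer than 9 crossings exists, and this one achieves 9:
1. captain B and crew B cross → the warehouse floor.
2. captain B crosses ← the loading dock.
3. captain B, captain D, and crew D cross → the warehouse floor.
4. captain B and crew B cross ← the loading dock.
5. captain A, captain B, and captain C cross → the warehouse floor.
6. crew D crosses ← the loading dock.
7. crew B and crew D cross → the warehouse floor.
8. crew B crosses ← the loading dock.
9. crew A, crew B, and crew C cross → the warehouse floor.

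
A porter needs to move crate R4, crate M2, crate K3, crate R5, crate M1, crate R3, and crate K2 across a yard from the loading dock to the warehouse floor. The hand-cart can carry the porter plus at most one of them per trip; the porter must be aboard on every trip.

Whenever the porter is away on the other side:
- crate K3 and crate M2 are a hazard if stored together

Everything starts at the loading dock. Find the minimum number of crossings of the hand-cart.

13

Counting alone: the porter can take at most 1 across per trip to the warehouse floor, so moving all 7 needs at least 7 loaded trips out, with a return between consecutive ones — at least 13 crossings.
The plan below uses exactly 13 crossings, so it is optimal:
1. Porter goes to the warehouse floor with crate M2.
2. Porter goes back to the loading dock alone.
3. Porter goes to the warehouse floor with crate R4.
4. Porter goes back to the loading dock alone.
5. Porter goes to the warehouse floor with crate R5.
6. Porter goes back to the loading dock alone.
7. Porter goes to the warehouse floor with crate M1.
8. Porter goes back to the loading dock alone.
9. Porter goes to the warehouse floor with crate R3.
10. Porter goes back to the loading dock alone.
11. Porter goes to the warehouse floor with crate K2.
12. Porter goes back to the loading dock alone.
13. Porter goes to the warehouse floor with crate K3.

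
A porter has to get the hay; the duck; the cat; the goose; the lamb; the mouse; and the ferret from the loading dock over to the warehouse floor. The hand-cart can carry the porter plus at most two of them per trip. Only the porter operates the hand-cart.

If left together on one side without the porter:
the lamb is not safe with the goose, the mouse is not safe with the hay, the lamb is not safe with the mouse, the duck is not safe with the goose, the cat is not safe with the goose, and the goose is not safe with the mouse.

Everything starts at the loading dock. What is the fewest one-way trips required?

Counting alone: the porter can take at most 2 across per trip to the warehouse floor, so moving all 7 needs at least 4 loaded trips out, with a return between consecutive ones — at least 7 crossings.
The safety rule pushes this higher. Following every safe sequence of crossings, the most of the 7 that can be at the warehouse floor as the hand-cart arrives there on crossings 7, 9 is 5, 6 respectively — never all 7.
So no plan with fewer than 11 crossings exists, and this one achieves 11:
1. Porter goes to the warehouse floor with the goose and the mouse.  [the loading dock: the cat, the duck, the ferret, the hay, the lamb | the warehouse floor: the goose, the mouse]
2. Porter goes back to the loading dock with the goose.  [the loading dock: the cat, the duck, the ferret, the goose, the hay, the lamb | the warehouse floor: the mouse]
3. Porter goes to the warehouse floor with the goose and the hay.  [the loading dock: the cat, the duck, the ferret, the lamb | the warehouse floor: the goose, the hay, the mouse]
4. Porter goes back to the loading dock with the mouse.  [the loading dock: the cat, the duck, the ferret, the lamb, the mouse | the warehouse floor: the goose, the hay]
5. Porter goes to the warehouse floor with the duck and the lamb.  [the loading dock: the cat, the ferret, the mouse | the warehouse floor: the duck, the goose, the hay, the lamb]
6. Porter goes back to the loading dock with the goose.  [the loading dock: the cat, the ferret, the goose, the mouse | the warehouse floor: the duck, the hay, the lamb]
7. Porter goes to the warehouse floor with the cat and the goose.  [the loading dock: the ferret, the mouse | the warehouse floor: the cat, the duck, the goose, the hay, the lamb]
8. Porter goes back to the loading dock with the goose.  [the loading dock: the ferret, the goose, the mouse | the warehouse floor: the cat, the duck, the hay, the lamb]
9. Porter goes to the warehouse floor with the ferret and the goose.  [the loading dock: the mouse | the warehouse floor: the cat, the duck, the ferret, the goose, the hay, the lamb]
10. Porter goes back to the loading dock with the goose.  [the loading dock: the goose, the mouse | the warehouse floor: the cat, the duck, the ferret, the hay, the lamb]
11. Porter goes to the warehouse floor with the goose and the mouse.  [the loading dock: — | the warehouse floor: the cat, the duck, the ferret, the goose, the hay, the lamb, the mouse]

11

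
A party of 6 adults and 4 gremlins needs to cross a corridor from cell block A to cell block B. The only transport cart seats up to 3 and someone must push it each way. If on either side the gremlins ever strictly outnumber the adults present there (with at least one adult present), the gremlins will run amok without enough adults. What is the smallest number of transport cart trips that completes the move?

Counting alone: each trip to cell block B takes at most 3 across and each return brings at least 1 back, so after t trips out (and t−1 returns) at most 3t − (t−1) of the 10 are across; that first reaches 10 at t = 5, so at least 9 crossings are needed.
The plan below uses exactly 9 crossings, so it is optimal:
1. 2 gremlins → cell block B.  (cell block A: 6A 2G; cell block B: 0A 2G)
2. 1 gremlin ← cell block A.  (cell block A: 6A 3G; cell block B: 0A 1G)
3. 3 gremlins → cell block B.  (cell block A: 6A 0G; cell block B: 0A 4G)
4. 1 gremlin ← cell block A.  (cell block A: 6A 1G; cell block B: 0A 3G)
5. 3 adults → cell block B.  (cell block A: 3A 1G; cell block B: 3A 3G)
6. 1 gremlin ← cell block A.  (cell block A: 3A 2G; cell block B: 3A 2G)
7. 1 adult and 2 gremlins → cell block B.  (cell block A: 2A 0G; cell block B: 4A 4G)
8. 1 gremlin ← cell block A.  (cell block A: 2A 1G; cell block B: 4A 3G)
9. 2 adults and 1 gremlin → cell block B.  (cell block A: 0A 0G; cell block B: 6A 4G)

9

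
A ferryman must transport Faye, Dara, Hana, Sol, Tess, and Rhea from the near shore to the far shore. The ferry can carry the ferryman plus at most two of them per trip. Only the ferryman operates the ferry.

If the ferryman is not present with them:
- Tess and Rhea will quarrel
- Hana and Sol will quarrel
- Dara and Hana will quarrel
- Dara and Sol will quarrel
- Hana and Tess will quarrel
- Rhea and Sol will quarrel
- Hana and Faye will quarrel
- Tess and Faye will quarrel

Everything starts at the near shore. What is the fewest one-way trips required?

Whatever the first load, the items left behind include a forbidden pair without the ferryman. No opening move is safe, so no plan exists.

impossible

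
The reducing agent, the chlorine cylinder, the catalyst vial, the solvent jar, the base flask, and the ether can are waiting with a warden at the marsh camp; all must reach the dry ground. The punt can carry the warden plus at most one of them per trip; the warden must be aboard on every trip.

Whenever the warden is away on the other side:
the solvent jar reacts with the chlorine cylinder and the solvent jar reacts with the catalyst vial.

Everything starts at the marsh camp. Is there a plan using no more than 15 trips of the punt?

Yes

Yes — this plan uses 13 crossings (≤ 15):
1. Warden goes to the dry ground with the solvent jar.  [the marsh camp: the base flask, the catalyst vial, the chlorine cylinder, the ether can, the reducing agent | the dry ground: the solvent jar]
2. Warden goes back to the marsh camp alone.  [the marsh camp: the base flask, the catalyst vial, the chlorine cylinder, the ether can, the reducing agent | the dry ground: the solvent jar]
3. Warden goes to the dry ground with the reducing agent.  [the marsh camp: the base flask, the catalyst vial, the chlorine cylinder, the ether can | the dry ground: the reducing agent, the solvent jar]
4. Warden goes back to the marsh camp alone.  [the marsh camp: the base flask, the catalyst vial, the chlorine cylinder, the ether can | the dry ground: the reducing agent, the solvent jar]
5. Warden goes to the dry ground with the chlorine cylinder.  [the marsh camp: the base flask, the catalyst vial, the ether can | the dry ground: the chlorine cylinder, the reducing agent, the solvent jar]
6. Warden goes back to the marsh camp with the solvent jar.  [the marsh camp: the base flask, the catalyst vial, the ether can, the solvent jar | the dry ground: the chlorine cylinder, the reducing agent]
7. Warden goes to the dry ground with the catalyst vial.  [the marsh camp: the base flask, the ether can, the solvent jar | the dry ground: the catalyst vial, the chlorine cylinder, the reducing agent]
8. Warden goes back to the marsh camp alone.  [the marsh camp: the base flask, the ether can, the solvent jar | the dry ground: the catalyst vial, the chlorine cylinder, the reducing agent]
9. Warden goes to the dry ground with the base flask.  [the marsh camp: the ether can, the solvent jar | the dry ground: the base flask, the catalyst vial, the chlorine cylinder, the reducing agent]
10. Warden goes back to the marsh camp alone.  [the marsh camp: the ether can, the solvent jar | the dry ground: the base flask, the catalyst vial, the chlorine cylinder, the reducing agent]
11. Warden goes to the dry ground with the ether can.  [the marsh camp: the solvent jar | the dry ground: the base flask, the catalyst vial, the chlorine cylinder, the ether can, the reducing agent]
12. Warden goes back to the marsh camp alone.  [the marsh camp: the solvent jar | the dry ground: the base flask, the catalyst vial, the chlorine cylinder, the ether can, the reducing agent]
13. Warden goes to the dry ground with the solvent jar.  [the marsh camp: — | the dry ground: the base flask, the catalyst vial, the chlorine cylinder, the ether can, the reducing agent, the solvent jar]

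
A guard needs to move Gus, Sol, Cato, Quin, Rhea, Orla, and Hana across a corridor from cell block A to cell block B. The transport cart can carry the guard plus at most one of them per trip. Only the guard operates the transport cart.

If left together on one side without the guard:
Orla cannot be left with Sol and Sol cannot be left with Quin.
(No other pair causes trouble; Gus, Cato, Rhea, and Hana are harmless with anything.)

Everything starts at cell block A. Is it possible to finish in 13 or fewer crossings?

No

Counting alone: the guard can take at most 1 across per trip to cell block B, so moving all 7 needs at least 7 loaded trips out, with a return between consecutive ones — at least 13 crossings.
The safety rule pushes this higher. Following every safe sequence of crossings, the most of the 7 that can be at cell block B as the transport cart arrives there on crossing 13 is 6 — never all 7.
So the move cannot be finished within 13 crossings. (The shortest complete plan takes 15:)
1. Guard goes to cell block B with Sol.
2. Guard goes back to cell block A alone.
3. Guard goes to cell block B with Gus.
4. Guard goes back to cell block A alone.
5. Guard goes to cell block B with Cato.
6. Guard goes back to cell block A alone.
7. Guard goes to cell block B with Quin.
8. Guard goes back to cell block A with Sol.
9. Guard goes to cell block B with Orla.
10. Guard goes back to cell block A alone.
11. Guard goes to cell block B with Rhea.
12. Guard goes back to cell block A alone.
13. Guard goes to cell block B with Hana.
14. Guard goes back to cell block A alone.
15. Guard goes to cell block B with Sol.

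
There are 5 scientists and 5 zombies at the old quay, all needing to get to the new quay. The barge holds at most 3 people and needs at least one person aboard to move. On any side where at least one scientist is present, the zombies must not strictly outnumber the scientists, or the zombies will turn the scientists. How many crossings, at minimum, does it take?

Counting alone: each trip to the new quay takes at most 3 across and each return brings at least 1 back, so after t trips out (and t−1 returns) at most 3t − (t−1) of the 10 are across; that first reaches 10 at t = 5, so at least 9 crossings are needed.
The safety rule pushes this higher. Following every safe sequence of crossings, the most of the 10 that can be at the new quay as the barge arrives there on crossing 9 is 9 — never all 10.
So no plan with fewer than 11 crossings exists, and this one achieves 11:
1. 2 zombies → the new quay.  (the old quay: 5S 3Z; the new quay: 0S 2Z)
2. 1 zombie ← the old quay.  (the old quay: 5S 4Z; the new quay: 0S 1Z)
3. 3 zombies → the new quay.  (the old quay: 5S 1Z; the new quay: 0S 4Z)
4. 1 zombie ← the old quay.  (the old quay: 5S 2Z; the new quay: 0S 3Z)
5. 3 scientists → the new quay.  (the old quay: 2S 2Z; the new quay: 3S 3Z)
6. 1 scientist and 1 zombie ← the old quay.  (the old quay: 3S 3Z; the new quay: 2S 2Z)
7. 3 scientists → the new quay.  (the old quay: 0S 3Z; the new quay: 5S 2Z)
8. 1 zombie ← the old quay.  (the old quay: 0S 4Z; the new quay: 5S 1Z)
9. 2 zombies → the new quay.  (the old quay: 0S 2Z; the new quay: 5S 3Z)
10. 1 zombie ← the old quay.  (the old quay: 0S 3Z; the new quay: 5S 2Z)
11. 3 zombies → the new quay.  (the old quay: 0S 0Z; the new quay: 5S 5Z)

11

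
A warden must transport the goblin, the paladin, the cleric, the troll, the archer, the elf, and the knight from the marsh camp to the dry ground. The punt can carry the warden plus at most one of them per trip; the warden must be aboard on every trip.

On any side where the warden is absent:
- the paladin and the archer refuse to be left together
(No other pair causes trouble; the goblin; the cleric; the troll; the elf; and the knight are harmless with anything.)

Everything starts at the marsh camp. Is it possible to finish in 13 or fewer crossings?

Yes

Yes — this plan uses 13 crossings (≤ 13):
1. Warden goes to the dry ground with the paladin.  [the marsh camp: the archer, the cleric, the elf, the goblin, the knight, the troll | the dry ground: the paladin]
2. Warden goes back to the marsh camp alone.  [the marsh camp: the archer, the cleric, the elf, the goblin, the knight, the troll | the dry ground: the paladin]
3. Warden goes to the dry ground with the goblin.  [the marsh camp: the archer, the cleric, the elf, the knight, the troll | the dry ground: the goblin, the paladin]
4. Warden goes back to the marsh camp alone.  [the marsh camp: the archer, the cleric, the elf, the knight, the troll | the dry ground: the goblin, the paladin]
5. Warden goes to the dry ground with the cleric.  [the marsh camp: the archer, the elf, the knight, the troll | the dry ground: the cleric, the goblin, the paladin]
6. Warden goes back to the marsh camp alone.  [the marsh camp: the archer, the elf, the knight, the troll | the dry ground: the cleric, the goblin, the paladin]
7. Warden goes to the dry ground with the troll.  [the marsh camp: the archer, the elf, the knight | the dry ground: the cleric, the goblin, the paladin, the troll]
8. Warden goes back to the marsh camp alone.  [the marsh camp: the archer, the elf, the knight | the dry ground: the cleric, the goblin, the paladin, the troll]
9. Warden goes to the dry ground with the elf.  [the marsh camp: the archer, the knight | the dry ground: the cleric, the elf, the goblin, the paladin, the troll]
10. Warden goes back to the marsh camp alone.  [the marsh camp: the archer, the knight | the dry ground: the cleric, the elf, the goblin, the paladin, the troll]
11. Warden goes to the dry ground with the knight.  [the marsh camp: the archer | the dry ground: the cleric, the elf, the goblin, the knight, the paladin, the troll]
12. Warden goes back to the marsh camp alone.  [the marsh camp: the archer | the dry ground: the cleric, the elf, the goblin, the knight, the paladin, the troll]
13. Warden goes to the dry ground with the archer.  [the marsh camp: — | the dry ground: the archer, the cleric, the elf, the goblin, the knight, the paladin, the troll]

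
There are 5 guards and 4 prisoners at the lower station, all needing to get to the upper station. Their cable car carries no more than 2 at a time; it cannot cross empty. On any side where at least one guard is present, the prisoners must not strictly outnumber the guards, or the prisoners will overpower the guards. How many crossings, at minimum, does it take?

15

Counting alone: each trip to the upper station takes at most 2 across and each return brings at least 1 back, so after t trips out (and t−1 returns) at most 2t − (t−1) of the 9 are across; that first reaches 9 at t = 8, so at least 15 crossings are needed.
The plan below uses exactly 15 crossings, so it is optimal:
1. 2 prisoners → the upper station.  (the lower station: 5G 2P; the upper station: 0G 2P)
2. 1 prisoner ← the lower station.  (the lower station: 5G 3P; the upper station: 0G 1P)
3. 2 prisoners → the upper station.  (the lower station: 5G 1P; the upper station: 0G 3P)
4. 1 prisoner ← the lower station.  (the lower station: 5G 2P; the upper station: 0G 2P)
5. 2 guards → the upper station.  (the lower station: 3G 2P; the upper station: 2G 2P)
6. 1 prisoner ← the lower station.  (the lower station: 3G 3P; the upper station: 2G 1P)
7. 1 guard and 1 prisoner → the upper station.  (the lower station: 2G 2P; the upper station: 3G 2P)
8. 1 guard ← the lower station.  (the lower station: 3G 2P; the upper station: 2G 2P)
9. 1 guard and 1 prisoner → the upper station.  (the lower station: 2G 1P; the upper station: 3G 3P)
10. 1 prisoner ← the lower station.  (the lower station: 2G 2P; the upper station: 3G 2P)
11. 1 guard and 1 prisoner → the upper station.  (the lower station: 1G 1P; the upper station: 4G 3P)
12. 1 guard ← the lower station.  (the lower station: 2G 1P; the upper station: 3G 3P)
13. 1 guard and 1 prisoner → the upper station.  (the lower station: 1G 0P; the upper station: 4G 4P)
14. 1 prisoner ← the lower station.  (the lower station: 1G 1P; the upper station: 4G 3P)
15. 1 guard and 1 prisoner → the upper station.  (the lower station: 0G 0P; the upper station: 5G 4P)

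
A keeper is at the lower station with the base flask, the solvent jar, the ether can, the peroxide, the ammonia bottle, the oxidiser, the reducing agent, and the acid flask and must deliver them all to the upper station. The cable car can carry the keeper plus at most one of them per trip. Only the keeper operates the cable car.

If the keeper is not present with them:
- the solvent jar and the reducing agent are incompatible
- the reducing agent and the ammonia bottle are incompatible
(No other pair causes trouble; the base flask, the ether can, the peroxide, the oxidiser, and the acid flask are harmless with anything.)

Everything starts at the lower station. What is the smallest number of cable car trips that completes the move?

Counting alone: the keeper can take at most 1 across per trip to the upper station, so moving all 8 needs at least 8 loaded trips out, with a return between consecutive ones — at least 15 crossings.
The safety rule pushes this higher. Following every safe sequence of crossings, the most of the 8 that can be at the upper station as the cable car arrives there on crossing 15 is 7 — never all 8.
So no plan with fewer than 17 crossings exists, and this one achieves 17:
1. Keeper goes to the upper station with the reducing agent.  [the lower station: the acid flask, the ammonia bottle, the base flask, the ether can, the oxidiser, the peroxide, the solvent jar | the upper station: the reducing agent]
2. Keeper goes back to the lower station alone.  [the lower station: the acid flask, the ammonia bottle, the base flask, the ether can, the oxidiser, the peroxide, the solvent jar | the upper station: the reducing agent]
3. Keeper goes to the upper station with the base flask.  [the lower station: the acid flask, the ammonia bottle, the ether can, the oxidiser, the peroxide, the solvent jar | the upper station: the base flask, the reducing agent]
4. Keeper goes back to the lower station alone.  [the lower station: the acid flask, the ammonia bottle, the ether can, the oxidiser, the peroxide, the solvent jar | the upper station: the base flask, the reducing agent]
5. Keeper goes to the upper station with the solvent jar.  [the lower station: the acid flask, the ammonia bottle, the ether can, the oxidiser, the peroxide | the upper station: the base flask, the reducing agent, the solvent jar]
6. Keeper goes back to the lower station with the reducing agent.  [the lower station: the acid flask, the ammonia bottle, the ether can, the oxidiser, the peroxide, the reducing agent | the upper station: the base flask, the solvent jar]
7. Keeper goes to the upper station with the ammonia bottle.  [the lower station: the acid flask, the ether can, the oxidiser, the peroxide, the reducing agent | the upper station: the ammonia bottle, the base flask, the solvent jar]
8. Keeper goes back to the lower station alone.  [the lower station: the acid flask, the ether can, the oxidiser, the peroxide, the reducing agent | the upper station: the ammonia bottle, the base flask, the solvent jar]
9. Keeper goes to the upper station with the ether can.  [the lower station: the acid flask, the oxidiser, the peroxide, the reducing agent | the upper station: the ammonia bottle, the base flask, the ether can, the solvent jar]
10. Keeper goes back to the lower station alone.  [the lower station: the acid flask, the oxidiser, the peroxide, the reducing agent | the upper station: the ammonia bottle, the base flask, the ether can, the solvent jar]
11. Keeper goes to the upper station with the peroxide.  [the lower station: the acid flask, the oxidiser, the reducing agent | the upper station: the ammonia bottle, the base flask, the ether can, the peroxide, the solvent jar]
12. Keeper goes back to the lower station alone.  [the lower station: the acid flask, the oxidiser, the reducing agent | the upper station: the ammonia bottle, the base flask, the ether can, the peroxide, the solvent jar]
13. Keeper goes to the upper station with the oxidiser.  [the lower station: the acid flask, the reducing agent | the upper station: the ammonia bottle, the base flask, the ether can, the oxidiser, the peroxide, the solvent jar]
14. Keeper goes back to the lower station alone.  [the lower station: the acid flask, the reducing agent | the upper station: the ammonia bottle, the base flask, the ether can, the oxidiser, the peroxide, the solvent jar]
15. Keeper goes to the upper station with the acid flask.  [the lower station: the reducing agent | the upper station: the acid flask, the ammonia bottle, the base flask, the ether can, the oxidiser, the peroxide, the solvent jar]
16. Keeper goes back to the lower station alone.  [the lower station: the reducing agent | the upper station: the acid flask, the ammonia bottle, the base flask, the ether can, the oxidiser, the peroxide, the solvent jar]
17. Keeper goes to the upper station with the reducing agent.  [the lower station: — | the upper station: the acid flask, the ammonia bottle, the base flask, the ether can, the oxidiser, the peroxide, the reducing agent, the solvent jar]

17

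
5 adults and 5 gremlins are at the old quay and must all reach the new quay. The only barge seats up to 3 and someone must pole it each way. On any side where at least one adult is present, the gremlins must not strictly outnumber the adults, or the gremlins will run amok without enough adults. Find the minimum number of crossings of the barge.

Counting alone: each trip to the new quay takes at most 3 across and each return brings at least 1 back, so after t trips out (and t−1 returns) at most 3t − (t−1) of the 10 are across; that first reaches 10 at t = 5, so at least 9 crossings are needed.
The safety rule pushes this higher. Following every safe sequence of crossings, the most of the 10 that can be at the new quay as the barge arrives there on crossing 9 is 9 — never all 10.
So no plan with fewer than 11 crossings exists, and this one achieves 11:
1. 2 gremlins → the new quay.  (the old quay: 5A 3G; the new quay: 0A 2G)
2. 1 gremlin ← the old quay.  (the old quay: 5A 4G; the new quay: 0A 1G)
3. 3 gremlins → the new quay.  (the old quay: 5A 1G; the new quay: 0A 4G)
4. 1 gremlin ← the old quay.  (the old quay: 5A 2G; the new quay: 0A 3G)
5. 3 adults → the new quay.  (the old quay: 2A 2G; the new quay: 3A 3G)
6. 1 adult and 1 gremlin ← the old quay.  (the old quay: 3A 3G; the new quay: 2A 2G)
7. 3 adults → the new quay.  (the old quay: 0A 3G; the new quay: 5A 2G)
8. 1 gremlin ← the old quay.  (the old quay: 0A 4G; the new quay: 5A 1G)
9. 2 gremlins → the new quay.  (the old quay: 0A 2G; the new quay: 5A 3G)
10. 1 gremlin ← the old quay.  (the old quay: 0A 3G; the new quay: 5A 2G)
11. 3 gremlins → the new quay.  (the old quay: 0A 0G; the new quay: 5A 5G)

11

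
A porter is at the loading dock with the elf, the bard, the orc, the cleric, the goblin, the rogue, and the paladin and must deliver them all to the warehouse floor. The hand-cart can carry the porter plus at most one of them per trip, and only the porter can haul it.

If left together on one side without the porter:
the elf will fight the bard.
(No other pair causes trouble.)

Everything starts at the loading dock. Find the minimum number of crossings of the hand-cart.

Counting alone: the porter can take at most 1 across per trip to the warehouse floor, so moving all 7 needs at least 7 loaded trips out, with a return between consecutive ones — at least 13 crossings.
The plan below uses exactly 13 crossings, so it is optimal:
1. Porter goes to the warehouse floor with the elf.  [the loading dock: the bard, the cleric, the goblin, the orc, the paladin, the rogue | the warehouse floor: the elf]
2. Porter goes back to the loading dock alone.  [the loading dock: the bard, the cleric, the goblin, the orc, the paladin, the rogue | the warehouse floor: the elf]
3. Porter goes to the warehouse floor with the orc.  [the loading dock: the bard, the cleric, the goblin, the paladin, the rogue | the warehouse floor: the elf, the orc]
4. Porter goes back to the loading dock alone.  [the loading dock: the bard, the cleric, the goblin, the paladin, the rogue | the warehouse floor: the elf, the orc]
5. Porter goes to the warehouse floor with the cleric.  [the loading dock: the bard, the goblin, the paladin, the rogue | the warehouse floor: the cleric, the elf, the orc]
6. Porter goes back to the loading dock alone.  [the loading dock: the bard, the goblin, the paladin, the rogue | the warehouse floor: the cleric, the elf, the orc]
7. Porter goes to the warehouse floor with the goblin.  [the loading dock: the bard, the paladin, the rogue | the warehouse floor: the cleric, the elf, the goblin, the orc]
8. Porter goes back to the loading dock alone.  [the loading dock: the bard, the paladin, the rogue | the warehouse floor: the cleric, the elf, the goblin, the orc]
9. Porter goes to the warehouse floor with the rogue.  [the loading dock: the bard, the paladin | the warehouse floor: the cleric, the elf, the goblin, the orc, the rogue]
10. Porter goes back to the loading dock alone.  [the loading dock: the bard, the paladin | the warehouse floor: the cleric, the elf, the goblin, the orc, the rogue]
11. Porter goes to the warehouse floor with the paladin.  [the loading dock: the bard | the warehouse floor: the cleric, the elf, the goblin, the orc, the paladin, the rogue]
12. Porter goes back to the loading dock alone.  [the loading dock: the bard | the warehouse floor: the cleric, the elf, the goblin, the orc, the paladin, the rogue]
13. Porter goes to the warehouse floor with the bard.  [the loading dock: — | the warehouse floor: the bard, the cleric, the elf, the goblin, the orc, the paladin, the rogue]

13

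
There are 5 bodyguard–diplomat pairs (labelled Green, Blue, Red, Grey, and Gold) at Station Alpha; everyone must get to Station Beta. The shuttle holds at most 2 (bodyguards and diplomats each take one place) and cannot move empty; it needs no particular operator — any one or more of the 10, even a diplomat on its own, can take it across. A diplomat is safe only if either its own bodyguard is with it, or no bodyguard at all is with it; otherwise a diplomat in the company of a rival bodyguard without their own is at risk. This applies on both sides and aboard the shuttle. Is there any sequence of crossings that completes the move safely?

No

Following every safe sequence of crossings from the start, the most of the 10 that can be at Station Beta as the shuttle arrives there on crossings 1, 3, 5, 7 is 2, 3, 4, 5 respectively; the best ever achieved is 5 of 10.
From crossing 9 on, no configuration arises that was not already reachable earlier: only 82 distinct safe configurations (who is on which side, and where the shuttle is) can ever be reached, none of them has everyone across, and every continuation just revisits them. So no valid plan exists.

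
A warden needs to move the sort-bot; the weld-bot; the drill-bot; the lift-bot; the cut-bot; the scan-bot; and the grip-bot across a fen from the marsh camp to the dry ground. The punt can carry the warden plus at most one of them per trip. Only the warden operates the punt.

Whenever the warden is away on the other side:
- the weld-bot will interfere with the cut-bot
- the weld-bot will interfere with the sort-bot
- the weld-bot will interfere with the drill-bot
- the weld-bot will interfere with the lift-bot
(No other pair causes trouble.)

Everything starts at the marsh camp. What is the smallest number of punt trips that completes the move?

impossible

Following every safe sequence of crossings from the start, the most of the 7 that can be at the dry ground as the punt arrives there on crossings 1, 3, 5, 7 is 1, 2, 3, 4 respectively; the best ever achieved is 4 of 7.
From crossing 9 on, no configuration arises that was not already reachable earlier: only 44 distinct safe configurations (who is on which side, and where the punt is) can ever be reached, none of them has everyone across, and every continuation just revisits them. So no valid plan exists.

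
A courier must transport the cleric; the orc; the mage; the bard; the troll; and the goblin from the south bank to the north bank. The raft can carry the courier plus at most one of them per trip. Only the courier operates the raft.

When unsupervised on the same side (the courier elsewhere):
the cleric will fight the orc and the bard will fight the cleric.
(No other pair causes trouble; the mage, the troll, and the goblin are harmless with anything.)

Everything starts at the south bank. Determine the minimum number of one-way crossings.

13

Counting alone: the courier can take at most 1 across per trip to the north bank, so moving all 6 needs at least 6 loaded trips out, with a return between consecutive ones — at least 11 crossings.
The safety rule pushes this higher. Following every safe sequence of crossings, the most of the 6 that can be at the north bank as the raft arrives there on crossing 11 is 5 — never all 6.
So no plan with fewer than 13 crossings exists, and this one achieves 13:
1. Courier goes to the north bank with the cleric.
2. Courier goes back to the south bank alone.
3. Courier goes to the north bank with the orc.
4. Courier goes back to the south bank with the cleric.
5. Courier goes to the north bank with the bard.
6. Courier goes back to the south bank alone.
7. Courier goes to the north bank with the mage.
8. Courier goes back to the south bank alone.
9. Courier goes to the north bank with the troll.
10. Courier goes back to the south bank alone.
11. Courier goes to the north bank with the goblin.
12. Courier goes back to the south bank alone.
13. Courier goes to the north bank with the cleric.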